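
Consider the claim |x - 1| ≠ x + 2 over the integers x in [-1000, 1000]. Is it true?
Track d = LHS − RHS over the integers in [-1000, 1000]. Equality would need d = 0, but d changes sign only between consecutive integers, jumping over 0:
x = -1: LHS = |(-1) - 1| = |-2| = 2, RHS = (-1) + 2 = 1; 2 ≠ 1 — holds  (d = 1)
x = 0: LHS = |0 - 1| = |-1| = 1, RHS = 0 + 2 = 2; 1 ≠ 2 — holds  (d = -1)
Away from these crossings d keeps a constant sign, and checking every integer in [-1000, 1000] confirms d ≠ 0 throughout. Hence the two sides are never equal, so the relation holds for every integer in [-1000, 1000].

No counterexample exists.

Answer: True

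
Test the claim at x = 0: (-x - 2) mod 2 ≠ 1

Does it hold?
x = 0: LHS = (-0 - 2) mod 2 = (-2) mod 2 = 0; 0 ≠ 1 — holds

The relation is satisfied at x = 0.

Answer: Yes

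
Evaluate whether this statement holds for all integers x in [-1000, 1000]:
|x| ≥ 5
The claim fails at x = 0:
x = 0: LHS = |0| = 0; 0 ≥ 5 — FAILS

Because a single integer refutes it, the statement is false.

Answer: False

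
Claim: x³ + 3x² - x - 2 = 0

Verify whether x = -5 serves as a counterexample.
Substitute x = -5 into the relation:
x = -5: LHS = (-5)³ + 3·(-5)² - (-5) - 2 = -47; -47 = 0 — FAILS

Since the claim fails at x = -5, this value is a counterexample.

Answer: Yes, x = -5 is a counterexample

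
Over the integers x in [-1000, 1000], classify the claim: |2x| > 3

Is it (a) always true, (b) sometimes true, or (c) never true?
Holds at x = 2: LHS = |2·2| = |4| = 4; 4 > 3 — holds
Fails at x = 0: LHS = |2·0| = |0| = 0; 0 > 3 — FAILS
It is satisfied by some integers in the range but not all.

Answer: Sometimes true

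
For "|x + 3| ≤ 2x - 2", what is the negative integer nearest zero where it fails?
Testing negative integers from -1 downward:
x = -1: LHS = |(-1) + 3| = |2| = 2, RHS = 2·(-1) - 2 = -4; 2 ≤ -4 — FAILS  ← closest negative counterexample to 0

Answer: x = -1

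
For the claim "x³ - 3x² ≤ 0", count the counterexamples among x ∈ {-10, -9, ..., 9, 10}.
Counterexamples in [-10, 10]: {4, 5, 6, 7, 8, 9, 10}.

Counting them gives 7 values.

Answer: 7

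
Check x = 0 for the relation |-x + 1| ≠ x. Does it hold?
x = 0: LHS = |-0 + 1| = |1| = 1; 1 ≠ 0 — holds

The relation is satisfied at x = 0.

Answer: Yes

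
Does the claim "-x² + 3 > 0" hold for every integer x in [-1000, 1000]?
The claim fails at x = 2:
x = 2: LHS = -2² + 3 = -1; -1 > 0 — FAILS

Because a single integer refutes it, the statement is false.

Answer: False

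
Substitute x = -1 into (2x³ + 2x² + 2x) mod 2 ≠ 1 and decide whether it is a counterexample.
Substitute x = -1 into the relation:
x = -1: LHS = (2·(-1)³ + 2·(-1)² + 2·(-1)) mod 2 = (-2) mod 2 = 0; 0 ≠ 1 — holds

The relation holds at x = -1, so it is not a counterexample.

Answer: No, x = -1 is not a counterexample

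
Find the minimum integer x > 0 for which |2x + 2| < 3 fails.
Testing positive integers:
x = 1: LHS = |2·1 + 2| = |4| = 4; 4 < 3 — FAILS  ← smallest positive counterexample

Answer: x = 1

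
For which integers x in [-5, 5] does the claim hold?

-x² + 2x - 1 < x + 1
Over all integers in [-5, 5], LHS − RHS is largest at x = 0, where it equals -2:
x = 0: LHS = -0² + 2·0 - 1 = -1, RHS = 0 + 1 = 1; -1 < 1 — holds
At the ends of the range:
x = -5: LHS = -(-5)² + 2·(-5) - 1 = -36, RHS = (-5) + 1 = -4; -36 < -4 — holds
x = 5: LHS = -5² + 2·5 - 1 = -16, RHS = 5 + 1 = 6; -16 < 6 — holds
Hence LHS − RHS is never zero or positive, i.e. LHS < RHS throughout, so the relation holds for every integer in [-5, 5].

Answer: All integers in [-5, 5]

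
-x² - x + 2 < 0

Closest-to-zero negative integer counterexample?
Testing negative integers from -1 downward:
x = -1: LHS = -(-1)² - (-1) + 2 = 2; 2 < 0 — FAILS  ← closest negative counterexample to 0

Answer: x = -1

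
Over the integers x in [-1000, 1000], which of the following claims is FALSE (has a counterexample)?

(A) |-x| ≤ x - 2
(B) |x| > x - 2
(A) x = 0: LHS = |-0| = |0| = 0, RHS = 0 - 2 = -2; 0 ≤ -2 — FAILS

(B) Over all integers in [-1000, 1000], LHS − RHS is smallest at x = 0, where it equals 2:
x = 0: LHS = |0| = 0, RHS = 0 - 2 = -2; 0 > -2 — holds
At the ends of the range:
x = -1000: LHS = |-1000| = 1000, RHS = (-1000) - 2 = -1002; 1000 > -1002 — holds
x = 1000: LHS = |1000| = 1000, RHS = 1000 - 2 = 998; 1000 > 998 — holds
Hence LHS − RHS is never zero or negative, i.e. LHS > RHS throughout, so the relation holds for every integer in [-1000, 1000].

Only (A) has a counterexample.

Answer: A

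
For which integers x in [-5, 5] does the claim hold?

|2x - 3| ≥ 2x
Holds for: {-5, -4, -3, -2, -1, 0}
Fails for: {1, 2, 3, 4, 5}

Answer: {-5, -4, -3, -2, -1, 0}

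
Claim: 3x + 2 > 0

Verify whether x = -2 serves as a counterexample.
Substitute x = -2 into the relation:
x = -2: LHS = 3·(-2) + 2 = -4; -4 > 0 — FAILS

Since the claim fails at x = -2, this value is a counterexample.

Answer: Yes, x = -2 is a counterexample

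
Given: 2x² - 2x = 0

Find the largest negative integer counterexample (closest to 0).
Testing negative integers from -1 downward:
x = -1: LHS = 2·(-1)² - 2·(-1) = 4; 4 = 0 — FAILS  ← closest negative counterexample to 0

Answer: x = -1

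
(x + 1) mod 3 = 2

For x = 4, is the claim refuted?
Substitute x = 4 into the relation:
x = 4: LHS = (4 + 1) mod 3 = 5 mod 3 = 2; 2 = 2 — holds

The claim holds here, so x = 4 is not a counterexample. (A counterexample exists elsewhere, e.g. x = 0.)

Answer: No, x = 4 is not a counterexample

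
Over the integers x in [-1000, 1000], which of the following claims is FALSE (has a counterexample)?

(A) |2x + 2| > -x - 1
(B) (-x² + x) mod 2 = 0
(A) x = -1: LHS = |2·(-1) + 2| = |0| = 0, RHS = -(-1) - 1 = 0; 0 > 0 — FAILS

(B) For a polynomial with integer coefficients, its value mod 2 depends only on x mod 2, so it suffices to check one representative of each residue class, x = 0, 1:
x = 0: LHS = (-0² + 0) mod 2 = 0 mod 2 = 0; 0 = 0 — holds
x = 1: LHS = (-1² + 1) mod 2 = 0 mod 2 = 0; 0 = 0 — holds
The relation holds in every residue class, so the relation holds for every integer in [-1000, 1000].

Only (A) has a counterexample.

Answer: A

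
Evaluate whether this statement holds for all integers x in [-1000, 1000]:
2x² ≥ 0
Over all integers in [-1000, 1000], LHS − RHS is smallest at x = 0, where it equals 0:
x = 0: LHS = 2·0² = 0; 0 ≥ 0 — holds
At the ends of the range:
x = -1000: LHS = 2·(-1000)² = 2000000; 2000000 ≥ 0 — holds
x = 1000: LHS = 2·1000² = 2000000; 2000000 ≥ 0 — holds
Hence LHS − RHS is never negative, i.e. LHS ≥ RHS throughout, so the relation holds for every integer in [-1000, 1000].

No counterexample exists.

Answer: True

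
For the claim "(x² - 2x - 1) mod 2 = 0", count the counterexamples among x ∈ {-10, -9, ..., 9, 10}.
Counterexamples in [-10, 10]: {-10, -8, -6, -4, -2, 0, 2, 4, 6, 8, 10}.

Counting them gives 11 values.

Answer: 11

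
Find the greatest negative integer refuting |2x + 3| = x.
Testing negative integers from -1 downward:
x = -1: LHS = |2·(-1) + 3| = |1| = 1; 1 = -1 — FAILS  ← closest negative counterexample to 0

Answer: x = -1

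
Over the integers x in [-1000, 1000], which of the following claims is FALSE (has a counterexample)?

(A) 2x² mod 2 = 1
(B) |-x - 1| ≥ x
(A) x = 0: LHS = (2·0²) mod 2 = 0 mod 2 = 0; 0 = 1 — FAILS

(B) Over all integers in [-1000, 1000], LHS − RHS is smallest at x = 0, where it equals 1:
x = 0: LHS = |-0 - 1| = |-1| = 1; 1 ≥ 0 — holds
At the ends of the range:
x = -1000: LHS = |-(-1000) - 1| = |999| = 999; 999 ≥ -1000 — holds
x = 1000: LHS = |-1000 - 1| = |-1001| = 1001; 1001 ≥ 1000 — holds
Hence LHS − RHS is never negative, i.e. LHS ≥ RHS throughout, so the relation holds for every integer in [-1000, 1000].

Only (A) has a counterexample.

Answer: A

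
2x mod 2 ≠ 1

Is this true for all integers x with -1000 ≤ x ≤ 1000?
For a polynomial with integer coefficients, its value mod 2 depends only on x mod 2, so it suffices to check one representative of each residue class, x = 0, 1:
x = 0: LHS = (2·0) mod 2 = 0 mod 2 = 0; 0 ≠ 1 — holds
x = 1: LHS = (2·1) mod 2 = 2 mod 2 = 0; 0 ≠ 1 — holds
The relation holds in every residue class, so the relation holds for every integer in [-1000, 1000].

No counterexample exists.

Answer: True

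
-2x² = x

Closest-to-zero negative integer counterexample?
Testing negative integers from -1 downward:
x = -1: LHS = -2·(-1)² = -2; -2 = -1 — FAILS  ← closest negative counterexample to 0

Answer: x = -1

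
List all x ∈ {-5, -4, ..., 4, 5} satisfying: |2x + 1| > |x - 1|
Holds for: {-5, -4, -3, 1, 2, 3, 4, 5}
Fails for: {-2, -1, 0}

Answer: {-5, -4, -3, 1, 2, 3, 4, 5}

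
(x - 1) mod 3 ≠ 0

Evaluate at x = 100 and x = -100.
x = 100: LHS = (100 - 1) mod 3 = 99 mod 3 = 0; 0 ≠ 0 — FAILS
x = -100: LHS = ((-100) - 1) mod 3 = (-101) mod 3 = 1; 1 ≠ 0 — holds

Answer: Partially: fails for x = 100, holds for x = -100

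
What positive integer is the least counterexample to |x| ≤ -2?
Testing positive integers:
x = 1: LHS = |1| = 1; 1 ≤ -2 — FAILS  ← smallest positive counterexample

Answer: x = 1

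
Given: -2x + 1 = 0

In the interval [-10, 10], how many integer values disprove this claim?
Counterexamples in [-10, 10]: {-10, -9, -8, -7, -6, -5, -4, -3, -2, -1, 0, 1, 2, 3, 4, 5, 6, 7, 8, 9, 10}.

Counting them gives 21 values.

Answer: 21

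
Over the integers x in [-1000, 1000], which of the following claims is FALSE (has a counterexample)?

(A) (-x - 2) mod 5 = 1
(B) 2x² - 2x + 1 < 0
(A) x = 0: LHS = (-0 - 2) mod 5 = (-2) mod 5 = 3; 3 = 1 — FAILS
(B) x = 0: LHS = 2·0² - 2·0 + 1 = 1; 1 < 0 — FAILS

Answer: Both A and B are false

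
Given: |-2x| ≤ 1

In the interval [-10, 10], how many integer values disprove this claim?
Counterexamples in [-10, 10]: {-10, -9, -8, -7, -6, -5, -4, -3, -2, -1, 1, 2, 3, 4, 5, 6, 7, 8, 9, 10}.

Counting them gives 20 values.

Answer: 20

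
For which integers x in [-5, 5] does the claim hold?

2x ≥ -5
Holds for: {-2, -1, 0, 1, 2, 3, 4, 5}
Fails for: {-5, -4, -3}

Answer: {-2, -1, 0, 1, 2, 3, 4, 5}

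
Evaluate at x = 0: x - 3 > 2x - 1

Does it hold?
x = 0: LHS = 0 - 3 = -3, RHS = 2·0 - 1 = -1; -3 > -1 — FAILS

The relation fails at x = 0, so x = 0 is a counterexample.

Answer: No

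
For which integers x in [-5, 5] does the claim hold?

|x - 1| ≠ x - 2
Over all integers in [-5, 5], LHS − RHS is always positive; it is smallest at x = 1, where it equals 1:
x = 1: LHS = |1 - 1| = |0| = 0, RHS = 1 - 2 = -1; 0 ≠ -1 — holds
At the ends of the range:
x = -5: LHS = |(-5) - 1| = |-6| = 6, RHS = (-5) - 2 = -7; 6 ≠ -7 — holds
x = 5: LHS = |5 - 1| = |4| = 4, RHS = 5 - 2 = 3; 4 ≠ 3 — holds
Hence LHS − RHS is never 0, i.e. the two sides are never equal, so the relation holds for every integer in [-5, 5].

Answer: All integers in [-5, 5]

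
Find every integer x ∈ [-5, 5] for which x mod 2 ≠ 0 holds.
Holds for: {-5, -3, -1, 1, 3, 5}
Fails for: {-4, -2, 0, 2, 4}

Answer: {-5, -3, -1, 1, 3, 5}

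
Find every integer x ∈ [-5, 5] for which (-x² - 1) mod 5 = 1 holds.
For a polynomial with integer coefficients, its value mod 5 depends only on x mod 5, so it suffices to check one representative of each residue class, x = 0, 1, 2, 3, 4:
x = 0: LHS = (-0² - 1) mod 5 = (-1) mod 5 = 4; 4 = 1 — FAILS
x = 1: LHS = (-1² - 1) mod 5 = (-2) mod 5 = 3; 3 = 1 — FAILS
x = 2: LHS = (-2² - 1) mod 5 = (-5) mod 5 = 0; 0 = 1 — FAILS
x = 3: LHS = (-3² - 1) mod 5 = (-10) mod 5 = 0; 0 = 1 — FAILS
x = 4: LHS = (-4² - 1) mod 5 = (-17) mod 5 = 3; 3 = 1 — FAILS
The relation fails in every residue class, so the claimed relation (=) fails for every integer in [-5, 5].

Answer: None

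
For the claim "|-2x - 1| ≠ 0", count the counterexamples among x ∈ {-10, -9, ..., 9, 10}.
Over all integers in [-10, 10], LHS − RHS is always positive; it is smallest at x = 0, where it equals 1:
x = 0: LHS = |-2·0 - 1| = |-1| = 1; 1 ≠ 0 — holds
At the ends of the range:
x = -10: LHS = |-2·(-10) - 1| = |19| = 19; 19 ≠ 0 — holds
x = 10: LHS = |-2·10 - 1| = |-21| = 21; 21 ≠ 0 — holds
Hence LHS − RHS is never 0, i.e. the two sides are never equal, so the relation holds for every integer in [-10, 10].

No counterexample appears in that range.

Answer: 0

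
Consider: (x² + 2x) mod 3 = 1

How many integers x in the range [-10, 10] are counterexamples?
Counterexamples in [-10, 10]: {-10, -9, -8, -7, -6, -5, -4, -3, -2, -1, 0, 1, 2, 3, 4, 5, 6, 7, 8, 9, 10}.

Counting them gives 21 values.

Answer: 21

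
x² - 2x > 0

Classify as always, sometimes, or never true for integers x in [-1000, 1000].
Holds at x = -1: LHS = (-1)² - 2·(-1) = 3; 3 > 0 — holds
Fails at x = 0: LHS = 0² - 2·0 = 0; 0 > 0 — FAILS
It is satisfied by some integers in the range but not all.

Answer: Sometimes true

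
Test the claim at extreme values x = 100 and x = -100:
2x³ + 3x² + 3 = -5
x = 100: LHS = 2·100³ + 3·100² + 3 = 2030003; 2030003 = -5 — FAILS
x = -100: LHS = 2·(-100)³ + 3·(-100)² + 3 = -1969997; -1969997 = -5 — FAILS

Answer: No, fails for both x = 100 and x = -100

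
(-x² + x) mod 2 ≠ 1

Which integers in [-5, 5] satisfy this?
For a polynomial with integer coefficients, its value mod 2 depends only on x mod 2, so it suffices to check one representative of each residue class, x = 0, 1:
x = 0: LHS = (-0² + 0) mod 2 = 0 mod 2 = 0; 0 ≠ 1 — holds
x = 1: LHS = (-1² + 1) mod 2 = 0 mod 2 = 0; 0 ≠ 1 — holds
The relation holds in every residue class, so the relation holds for every integer in [-5, 5].

Answer: All integers in [-5, 5]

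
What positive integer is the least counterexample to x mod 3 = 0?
Testing positive integers:
x = 1: LHS = 1 mod 3 = 1; 1 = 0 — FAILS  ← smallest positive counterexample

Answer: x = 1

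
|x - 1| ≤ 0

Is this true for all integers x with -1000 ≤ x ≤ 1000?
The claim fails at x = 0:
x = 0: LHS = |0 - 1| = |-1| = 1; 1 ≤ 0 — FAILS

Because a single integer refutes it, the statement is false.

Answer: False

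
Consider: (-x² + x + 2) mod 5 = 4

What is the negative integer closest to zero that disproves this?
Testing negative integers from -1 downward:
x = -1: LHS = (-(-1)² + (-1) + 2) mod 5 = 0 mod 5 = 0; 0 = 4 — FAILS  ← closest negative counterexample to 0

Answer: x = -1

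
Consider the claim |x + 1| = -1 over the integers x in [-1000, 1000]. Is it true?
The claim fails at x = 0:
x = 0: LHS = |0 + 1| = |1| = 1; 1 = -1 — FAILS

Because a single integer refutes it, the statement is false.

Answer: False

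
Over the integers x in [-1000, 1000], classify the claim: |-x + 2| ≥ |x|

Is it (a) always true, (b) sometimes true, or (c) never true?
Holds at x = 0: LHS = |-0 + 2| = |2| = 2, RHS = |0| = 0; 2 ≥ 0 — holds
Fails at x = 2: LHS = |-2 + 2| = |0| = 0, RHS = |2| = 2; 0 ≥ 2 — FAILS
It is satisfied by some integers in the range but not all.

Answer: Sometimes true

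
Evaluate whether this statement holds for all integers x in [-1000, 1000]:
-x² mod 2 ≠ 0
The claim fails at x = 0:
x = 0: LHS = (-0²) mod 2 = 0 mod 2 = 0; 0 ≠ 0 — FAILS

Because a single integer refutes it, the statement is false.

Answer: False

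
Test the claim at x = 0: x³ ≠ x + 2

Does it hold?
x = 0: LHS = 0³ = 0, RHS = 0 + 2 = 2; 0 ≠ 2 — holds

The relation is satisfied at x = 0.

Answer: Yes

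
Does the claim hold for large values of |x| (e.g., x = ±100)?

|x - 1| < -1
x = 100: LHS = |100 - 1| = |99| = 99; 99 < -1 — FAILS
x = -100: LHS = |(-100) - 1| = |-101| = 101; 101 < -1 — FAILS

Answer: No, fails for both x = 100 and x = -100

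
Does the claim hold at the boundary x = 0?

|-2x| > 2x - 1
x = 0: LHS = |-2·0| = |0| = 0, RHS = 2·0 - 1 = -1; 0 > -1 — holds

The relation is satisfied at x = 0.

Answer: Yes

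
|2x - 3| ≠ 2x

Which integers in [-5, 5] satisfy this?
Track d = LHS − RHS over the integers in [-5, 5]. Equality would need d = 0, but d changes sign only between consecutive integers, jumping over 0:
x = 0: LHS = |2·0 - 3| = |-3| = 3, RHS = 2·0 = 0; 3 ≠ 0 — holds  (d = 3)
x = 1: LHS = |2·1 - 3| = |-1| = 1, RHS = 2·1 = 2; 1 ≠ 2 — holds  (d = -1)
Away from these crossings d keeps a constant sign, and checking every integer in [-5, 5] confirms d ≠ 0 throughout. Hence the two sides are never equal, so the relation holds for every integer in [-5, 5].

Answer: All integers in [-5, 5]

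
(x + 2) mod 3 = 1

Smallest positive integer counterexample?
Testing positive integers:
x = 1: LHS = (1 + 2) mod 3 = 3 mod 3 = 0; 0 = 1 — FAILS  ← smallest positive counterexample

Answer: x = 1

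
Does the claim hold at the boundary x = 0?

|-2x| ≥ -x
x = 0: LHS = |-2·0| = |0| = 0, RHS = -0 = 0; 0 ≥ 0 — holds

The relation is satisfied at x = 0.

Answer: Yes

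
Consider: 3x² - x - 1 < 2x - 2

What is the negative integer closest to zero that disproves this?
Testing negative integers from -1 downward:
x = -1: LHS = 3·(-1)² - (-1) - 1 = 3, RHS = 2·(-1) - 2 = -4; 3 < -4 — FAILS  ← closest negative counterexample to 0

Answer: x = -1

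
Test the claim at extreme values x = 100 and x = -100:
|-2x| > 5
x = 100: LHS = |-2·100| = |-200| = 200; 200 > 5 — holds
x = -100: LHS = |-2·(-100)| = |200| = 200; 200 > 5 — holds

Answer: Yes, holds for both x = 100 and x = -100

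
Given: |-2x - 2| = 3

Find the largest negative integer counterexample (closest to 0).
Testing negative integers from -1 downward:
x = -1: LHS = |-2·(-1) - 2| = |0| = 0; 0 = 3 — FAILS  ← closest negative counterexample to 0

Answer: x = -1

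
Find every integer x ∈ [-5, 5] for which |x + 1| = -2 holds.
An absolute value is never negative, so the left side is ≥ 0 for every x, while the right side is -2. Tightest case in [-5, 5] is x = -1:
x = -1: LHS = |(-1) + 1| = |0| = 0; 0 = -2 — FAILS
Hence LHS − RHS is never 0, i.e. the two sides are never equal, so the claimed relation (=) fails for every integer in [-5, 5].

Answer: None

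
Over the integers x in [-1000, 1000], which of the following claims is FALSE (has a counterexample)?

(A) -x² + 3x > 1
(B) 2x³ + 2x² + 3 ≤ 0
(A) x = 0: LHS = -0² + 3·0 = 0; 0 > 1 — FAILS
(B) x = 0: LHS = 2·0³ + 2·0² + 3 = 3; 3 ≤ 0 — FAILS

Answer: Both A and B are false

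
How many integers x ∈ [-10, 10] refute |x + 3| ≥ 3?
Counterexamples in [-10, 10]: {-5, -4, -3, -2, -1}.

Counting them gives 5 values.

Answer: 5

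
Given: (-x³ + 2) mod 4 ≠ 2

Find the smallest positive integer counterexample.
Testing positive integers:
x = 1: LHS = (-1³ + 2) mod 4 = 1 mod 4 = 1; 1 ≠ 2 — holds
x = 2: LHS = (-2³ + 2) mod 4 = (-6) mod 4 = 2; 2 ≠ 2 — FAILS  ← smallest positive counterexample

Answer: x = 2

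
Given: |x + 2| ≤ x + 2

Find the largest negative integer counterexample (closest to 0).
Testing negative integers from -1 downward:
x = -1: LHS = |(-1) + 2| = |1| = 1, RHS = (-1) + 2 = 1; 1 ≤ 1 — holds
x = -2: LHS = |(-2) + 2| = |0| = 0, RHS = (-2) + 2 = 0; 0 ≤ 0 — holds
x = -3: LHS = |(-3) + 2| = |-1| = 1, RHS = (-3) + 2 = -1; 1 ≤ -1 — FAILS  ← closest negative counterexample to 0

Answer: x = -3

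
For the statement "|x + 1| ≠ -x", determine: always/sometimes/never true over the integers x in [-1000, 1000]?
Track d = LHS − RHS over the integers in [-1000, 1000]. Equality would need d = 0, but d changes sign only between consecutive integers, jumping over 0:
x = -1: LHS = |(-1) + 1| = |0| = 0, RHS = -(-1) = 1; 0 ≠ 1 — holds  (d = -1)
x = 0: LHS = |0 + 1| = |1| = 1, RHS = -0 = 0; 1 ≠ 0 — holds  (d = 1)
Away from these crossings d keeps a constant sign, and checking every integer in [-1000, 1000] confirms d ≠ 0 throughout. Hence the two sides are never equal, so the relation holds for every integer in [-1000, 1000].

No counterexample exists.

Answer: Always true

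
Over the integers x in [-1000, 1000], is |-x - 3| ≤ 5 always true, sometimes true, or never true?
Holds at x = 0: LHS = |-0 - 3| = |-3| = 3; 3 ≤ 5 — holds
Fails at x = 3: LHS = |-3 - 3| = |-6| = 6; 6 ≤ 5 — FAILS
It is satisfied by some integers in the range but not all.

Answer: Sometimes true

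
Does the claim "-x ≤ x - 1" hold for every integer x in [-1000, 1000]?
The claim fails at x = 0:
x = 0: LHS = -0 = 0, RHS = 0 - 1 = -1; 0 ≤ -1 — FAILS

Because a single integer refutes it, the statement is false.

Answer: False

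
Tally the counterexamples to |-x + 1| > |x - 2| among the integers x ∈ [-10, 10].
Counterexamples in [-10, 10]: {-10, -9, -8, -7, -6, -5, -4, -3, -2, -1, 0, 1}.

Counting them gives 12 values.

Answer: 12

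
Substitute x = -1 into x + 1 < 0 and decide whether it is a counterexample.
Substitute x = -1 into the relation:
x = -1: LHS = (-1) + 1 = 0; 0 < 0 — FAILS

Since the claim fails at x = -1, this value is a counterexample.

Answer: Yes, x = -1 is a counterexample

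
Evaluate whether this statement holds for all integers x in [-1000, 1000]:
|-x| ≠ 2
The claim fails at x = 2:
x = 2: LHS = |-2| = 2; 2 ≠ 2 — FAILS

Because a single integer refutes it, the statement is false.

Answer: False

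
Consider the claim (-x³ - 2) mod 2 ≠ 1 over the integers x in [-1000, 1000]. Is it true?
The claim fails at x = 1:
x = 1: LHS = (-1³ - 2) mod 2 = (-3) mod 2 = 1; 1 ≠ 1 — FAILS

Because a single integer refutes it, the statement is false.

Answer: False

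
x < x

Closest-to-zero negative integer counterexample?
Testing negative integers from -1 downward:
x = -1: -1 < -1 — FAILS  ← closest negative counterexample to 0

Answer: x = -1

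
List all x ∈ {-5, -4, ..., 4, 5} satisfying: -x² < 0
Holds for: {-5, -4, -3, -2, -1, 1, 2, 3, 4, 5}
Fails for: {0}

Answer: {-5, -4, -3, -2, -1, 1, 2, 3, 4, 5}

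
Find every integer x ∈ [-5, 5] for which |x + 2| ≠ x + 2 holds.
Holds for: {-5, -4, -3}
Fails for: {-2, -1, 0, 1, 2, 3, 4, 5}

Answer: {-5, -4, -3}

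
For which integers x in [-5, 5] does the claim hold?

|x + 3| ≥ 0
An absolute value is never negative, so the left side is ≥ 0 for every x, while the right side is 0. Tightest case in [-5, 5] is x = -3:
x = -3: LHS = |(-3) + 3| = |0| = 0; 0 ≥ 0 — holds
Hence LHS − RHS is never negative, i.e. LHS ≥ RHS throughout, so the relation holds for every integer in [-5, 5].

Answer: All integers in [-5, 5]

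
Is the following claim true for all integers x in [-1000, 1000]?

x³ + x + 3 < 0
The claim fails at x = 0:
x = 0: LHS = 0³ + 0 + 3 = 3; 3 < 0 — FAILS

Because a single integer refutes it, the statement is false.

Answer: False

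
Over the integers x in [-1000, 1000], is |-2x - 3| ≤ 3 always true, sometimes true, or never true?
Holds at x = 0: LHS = |-2·0 - 3| = |-3| = 3; 3 ≤ 3 — holds
Fails at x = 1: LHS = |-2·1 - 3| = |-5| = 5; 5 ≤ 3 — FAILS
It is satisfied by some integers in the range but not all.

Answer: Sometimes true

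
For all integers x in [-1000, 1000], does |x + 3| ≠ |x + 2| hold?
Track d = LHS − RHS over the integers in [-1000, 1000]. Equality would need d = 0, but d changes sign only between consecutive integers, jumping over 0:
x = -3: LHS = |(-3) + 3| = |0| = 0, RHS = |(-3) + 2| = |-1| = 1; 0 ≠ 1 — holds  (d = -1)
x = -2: LHS = |(-2) + 3| = |1| = 1, RHS = |(-2) + 2| = |0| = 0; 1 ≠ 0 — holds  (d = 1)
Away from these crossings d keeps a constant sign, and checking every integer in [-1000, 1000] confirms d ≠ 0 throughout. Hence the two sides are never equal, so the relation holds for every integer in [-1000, 1000].

No counterexample exists.

Answer: True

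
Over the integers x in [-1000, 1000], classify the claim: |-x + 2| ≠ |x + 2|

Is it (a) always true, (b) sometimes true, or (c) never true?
Holds at x = 1: LHS = |-1 + 2| = |1| = 1, RHS = |1 + 2| = |3| = 3; 1 ≠ 3 — holds
Fails at x = 0: LHS = |-0 + 2| = |2| = 2, RHS = |0 + 2| = |2| = 2; 2 ≠ 2 — FAILS
It is satisfied by some integers in the range but not all.

Answer: Sometimes true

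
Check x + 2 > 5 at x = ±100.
x = 100: LHS = 100 + 2 = 102; 102 > 5 — holds
x = -100: LHS = (-100) + 2 = -98; -98 > 5 — FAILS

Answer: Partially: holds for x = 100, fails for x = -100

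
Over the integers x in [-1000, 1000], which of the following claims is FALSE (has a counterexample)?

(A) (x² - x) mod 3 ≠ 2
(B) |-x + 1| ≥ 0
(A) x = -1: LHS = ((-1)² - (-1)) mod 3 = 2 mod 3 = 2; 2 ≠ 2 — FAILS

(B) An absolute value is never negative, so the left side is ≥ 0 for every x, while the right side is 0. Tightest case in [-1000, 1000] is x = 1:
x = 1: LHS = |-1 + 1| = |0| = 0; 0 ≥ 0 — holds
Hence LHS − RHS is never negative, i.e. LHS ≥ RHS throughout, so the relation holds for every integer in [-1000, 1000].

Only (A) has a counterexample.

Answer: A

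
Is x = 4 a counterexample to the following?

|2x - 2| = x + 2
Substitute x = 4 into the relation:
x = 4: LHS = |2·4 - 2| = |6| = 6, RHS = 4 + 2 = 6; 6 = 6 — holds

The claim holds here, so x = 4 is not a counterexample. (A counterexample exists elsewhere, e.g. x = 1.)

Answer: No, x = 4 is not a counterexample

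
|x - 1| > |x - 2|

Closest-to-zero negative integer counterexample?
Testing negative integers from -1 downward:
x = -1: LHS = |(-1) - 1| = |-2| = 2, RHS = |(-1) - 2| = |-3| = 3; 2 > 3 — FAILS  ← closest negative counterexample to 0

Answer: x = -1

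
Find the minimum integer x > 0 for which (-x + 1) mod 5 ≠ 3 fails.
Testing positive integers:
x = 1: LHS = (-1 + 1) mod 5 = 0 mod 5 = 0; 0 ≠ 3 — holds
x = 2: LHS = (-2 + 1) mod 5 = (-1) mod 5 = 4; 4 ≠ 3 — holds
x = 3: LHS = (-3 + 1) mod 5 = (-2) mod 5 = 3; 3 ≠ 3 — FAILS  ← smallest positive counterexample

Answer: x = 3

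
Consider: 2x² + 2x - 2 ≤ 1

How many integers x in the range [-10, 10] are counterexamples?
Counterexamples in [-10, 10]: {-10, -9, -8, -7, -6, -5, -4, -3, -2, 1, 2, 3, 4, 5, 6, 7, 8, 9, 10}.

Counting them gives 19 values.

Answer: 19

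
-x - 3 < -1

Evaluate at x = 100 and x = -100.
x = 100: LHS = -100 - 3 = -103; -103 < -1 — holds
x = -100: LHS = -(-100) - 3 = 97; 97 < -1 — FAILS

Answer: Partially: holds for x = 100, fails for x = -100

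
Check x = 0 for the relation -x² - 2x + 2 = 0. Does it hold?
x = 0: LHS = -0² - 2·0 + 2 = 2; 2 = 0 — FAILS

The relation fails at x = 0, so x = 0 is a counterexample.

Answer: No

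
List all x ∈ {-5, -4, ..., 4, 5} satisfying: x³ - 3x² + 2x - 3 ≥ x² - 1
Holds for: {4, 5}
Fails for: {-5, -4, -3, -2, -1, 0, 1, 2, 3}

Answer: {4, 5}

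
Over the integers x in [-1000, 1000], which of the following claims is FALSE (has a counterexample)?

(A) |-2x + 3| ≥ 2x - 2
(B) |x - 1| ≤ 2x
(A) x = 2: LHS = |-2·2 + 3| = |-1| = 1, RHS = 2·2 - 2 = 2; 1 ≥ 2 — FAILS
(B) x = 0: LHS = |0 - 1| = |-1| = 1, RHS = 2·0 = 0; 1 ≤ 0 — FAILS

Answer: Both A and B are false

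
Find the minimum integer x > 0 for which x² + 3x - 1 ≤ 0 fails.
Testing positive integers:
x = 1: LHS = 1² + 3·1 - 1 = 3; 3 ≤ 0 — FAILS  ← smallest positive counterexample

Answer: x = 1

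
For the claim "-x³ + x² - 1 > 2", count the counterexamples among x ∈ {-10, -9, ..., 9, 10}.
Counterexamples in [-10, 10]: {-1, 0, 1, 2, 3, 4, 5, 6, 7, 8, 9, 10}.

Counting them gives 12 values.

Answer: 12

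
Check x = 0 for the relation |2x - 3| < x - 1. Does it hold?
x = 0: LHS = |2·0 - 3| = |-3| = 3, RHS = 0 - 1 = -1; 3 < -1 — FAILS

The relation fails at x = 0, so x = 0 is a counterexample.

Answer: No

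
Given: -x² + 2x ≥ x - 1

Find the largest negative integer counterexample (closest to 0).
Testing negative integers from -1 downward:
x = -1: LHS = -(-1)² + 2·(-1) = -3, RHS = (-1) - 1 = -2; -3 ≥ -2 — FAILS  ← closest negative counterexample to 0

Answer: x = -1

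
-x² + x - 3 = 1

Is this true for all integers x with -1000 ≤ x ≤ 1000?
The claim fails at x = 0:
x = 0: LHS = -0² + 0 - 3 = -3; -3 = 1 — FAILS

Because a single integer refutes it, the statement is false.

Answer: False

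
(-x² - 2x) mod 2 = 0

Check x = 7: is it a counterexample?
Substitute x = 7 into the relation:
x = 7: LHS = (-7² - 2·7) mod 2 = (-63) mod 2 = 1; 1 = 0 — FAILS

Since the claim fails at x = 7, this value is a counterexample.

Answer: Yes, x = 7 is a counterexample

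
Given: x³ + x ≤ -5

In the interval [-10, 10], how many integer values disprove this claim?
Counterexamples in [-10, 10]: {-1, 0, 1, 2, 3, 4, 5, 6, 7, 8, 9, 10}.

Counting them gives 12 values.

Answer: 12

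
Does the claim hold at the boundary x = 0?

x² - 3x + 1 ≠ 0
x = 0: LHS = 0² - 3·0 + 1 = 1; 1 ≠ 0 — holds

The relation is satisfied at x = 0.

Answer: Yes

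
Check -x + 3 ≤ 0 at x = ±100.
x = 100: LHS = -100 + 3 = -97; -97 ≤ 0 — holds
x = -100: LHS = -(-100) + 3 = 103; 103 ≤ 0 — FAILS

Answer: Partially: holds for x = 100, fails for x = -100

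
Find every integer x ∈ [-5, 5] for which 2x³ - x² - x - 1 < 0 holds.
Holds for: {-5, -4, -3, -2, -1, 0, 1}
Fails for: {2, 3, 4, 5}

Answer: {-5, -4, -3, -2, -1, 0, 1}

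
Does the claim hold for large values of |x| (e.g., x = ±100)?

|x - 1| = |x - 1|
x = 100: LHS = |100 - 1| = |99| = 99, RHS = |100 - 1| = |99| = 99; 99 = 99 — holds
x = -100: LHS = |(-100) - 1| = |-101| = 101, RHS = |(-100) - 1| = |-101| = 101; 101 = 101 — holds

Answer: Yes, holds for both x = 100 and x = -100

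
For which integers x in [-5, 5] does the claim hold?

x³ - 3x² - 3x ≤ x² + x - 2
Holds for: {-5, -4, -3, -2, 1, 2, 3, 4}
Fails for: {-1, 0, 5}

Answer: {-5, -4, -3, -2, 1, 2, 3, 4}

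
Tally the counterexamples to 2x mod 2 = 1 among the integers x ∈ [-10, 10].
Counterexamples in [-10, 10]: {-10, -9, -8, -7, -6, -5, -4, -3, -2, -1, 0, 1, 2, 3, 4, 5, 6, 7, 8, 9, 10}.

Counting them gives 21 values.

Answer: 21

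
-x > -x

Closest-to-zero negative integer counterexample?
Testing negative integers from -1 downward:
x = -1: LHS = -(-1) = 1, RHS = -(-1) = 1; 1 > 1 — FAILS  ← closest negative counterexample to 0

Answer: x = -1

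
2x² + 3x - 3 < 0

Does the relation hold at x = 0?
x = 0: LHS = 2·0² + 3·0 - 3 = -3; -3 < 0 — holds

The relation is satisfied at x = 0.

Answer: Yes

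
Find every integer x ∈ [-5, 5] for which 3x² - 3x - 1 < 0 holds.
Holds for: {0, 1}
Fails for: {-5, -4, -3, -2, -1, 2, 3, 4, 5}

Answer: {0, 1}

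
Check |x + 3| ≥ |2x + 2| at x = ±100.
x = 100: LHS = |100 + 3| = |103| = 103, RHS = |2·100 + 2| = |202| = 202; 103 ≥ 202 — FAILS
x = -100: LHS = |(-100) + 3| = |-97| = 97, RHS = |2·(-100) + 2| = |-198| = 198; 97 ≥ 198 — FAILS

Answer: No, fails for both x = 100 and x = -100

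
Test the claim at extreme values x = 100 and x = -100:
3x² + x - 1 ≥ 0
x = 100: LHS = 3·100² + 100 - 1 = 30099; 30099 ≥ 0 — holds
x = -100: LHS = 3·(-100)² + (-100) - 1 = 29899; 29899 ≥ 0 — holds

Answer: Yes, holds for both x = 100 and x = -100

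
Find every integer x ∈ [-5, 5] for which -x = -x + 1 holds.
Over all integers in [-5, 5], LHS − RHS is always negative; it is closest to 0 at x = 0, where it equals -1:
x = 0: LHS = -0 = 0, RHS = -0 + 1 = 1; 0 = 1 — FAILS
At the ends of the range:
x = -5: LHS = -(-5) = 5, RHS = -(-5) + 1 = 6; 5 = 6 — FAILS
x = 5: RHS = -5 + 1 = -4; -5 = -4 — FAILS
Hence LHS − RHS is never 0, i.e. the two sides are never equal, so the claimed relation (=) fails for every integer in [-5, 5].

Answer: None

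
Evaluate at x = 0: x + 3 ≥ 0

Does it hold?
x = 0: LHS = 0 + 3 = 3; 3 ≥ 0 — holds

The relation is satisfied at x = 0.

Answer: Yes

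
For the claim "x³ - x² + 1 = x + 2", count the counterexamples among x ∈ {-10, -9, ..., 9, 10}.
Counterexamples in [-10, 10]: {-10, -9, -8, -7, -6, -5, -4, -3, -2, -1, 0, 1, 2, 3, 4, 5, 6, 7, 8, 9, 10}.

Counting them gives 21 values.

Answer: 21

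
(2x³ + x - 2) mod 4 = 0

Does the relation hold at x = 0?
x = 0: LHS = (2·0³ + 0 - 2) mod 4 = (-2) mod 4 = 2; 2 = 0 — FAILS

The relation fails at x = 0, so x = 0 is a counterexample.

Answer: No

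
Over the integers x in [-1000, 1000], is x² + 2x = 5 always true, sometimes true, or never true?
Track d = LHS − RHS over the integers in [-1000, 1000]. Equality would need d = 0, but d changes sign only between consecutive integers, jumping over 0:
x = -4: LHS = (-4)² + 2·(-4) = 8; 8 = 5 — FAILS  (d = 3)
x = -3: LHS = (-3)² + 2·(-3) = 3; 3 = 5 — FAILS  (d = -2)
x = 1: LHS = 1² + 2·1 = 3; 3 = 5 — FAILS  (d = -2)
x = 2: LHS = 2² + 2·2 = 8; 8 = 5 — FAILS  (d = 3)
Away from these crossings d keeps a constant sign, and checking every integer in [-1000, 1000] confirms d ≠ 0 throughout. Hence the two sides are never equal, so the claimed relation (=) fails for every integer in [-1000, 1000].

No integer in the range satisfies it.

Answer: Never true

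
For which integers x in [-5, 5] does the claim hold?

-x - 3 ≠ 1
Holds for: {-5, -3, -2, -1, 0, 1, 2, 3, 4, 5}
Fails for: {-4}

Answer: {-5, -3, -2, -1, 0, 1, 2, 3, 4, 5}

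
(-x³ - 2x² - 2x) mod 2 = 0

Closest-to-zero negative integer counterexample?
Testing negative integers from -1 downward:
x = -1: LHS = (-(-1)³ - 2·(-1)² - 2·(-1)) mod 2 = 1 mod 2 = 1; 1 = 0 — FAILS  ← closest negative counterexample to 0

Answer: x = -1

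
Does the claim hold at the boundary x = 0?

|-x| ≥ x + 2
x = 0: LHS = |-0| = |0| = 0, RHS = 0 + 2 = 2; 0 ≥ 2 — FAILS

The relation fails at x = 0, so x = 0 is a counterexample.

Answer: No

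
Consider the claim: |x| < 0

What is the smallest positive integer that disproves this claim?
Testing positive integers:
x = 1: LHS = |1| = 1; 1 < 0 — FAILS  ← smallest positive counterexample

Answer: x = 1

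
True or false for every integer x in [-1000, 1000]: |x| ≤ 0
The claim fails at x = 1:
x = 1: LHS = |1| = 1; 1 ≤ 0 — FAILS

Because a single integer refutes it, the statement is false.

Answer: False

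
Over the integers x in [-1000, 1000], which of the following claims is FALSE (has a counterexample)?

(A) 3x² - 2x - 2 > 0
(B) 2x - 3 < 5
(A) x = 0: LHS = 3·0² - 2·0 - 2 = -2; -2 > 0 — FAILS
(B) x = 4: LHS = 2·4 - 3 = 5; 5 < 5 — FAILS

Answer: Both A and B are false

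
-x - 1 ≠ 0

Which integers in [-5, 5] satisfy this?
Holds for: {-5, -4, -3, -2, 0, 1, 2, 3, 4, 5}
Fails for: {-1}

Answer: {-5, -4, -3, -2, 0, 1, 2, 3, 4, 5}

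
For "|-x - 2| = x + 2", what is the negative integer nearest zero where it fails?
Testing negative integers from -1 downward:
x = -1: LHS = |-(-1) - 2| = |-1| = 1, RHS = (-1) + 2 = 1; 1 = 1 — holds
x = -2: LHS = |-(-2) - 2| = |0| = 0, RHS = (-2) + 2 = 0; 0 = 0 — holds
x = -3: LHS = |-(-3) - 2| = |1| = 1, RHS = (-3) + 2 = -1; 1 = -1 — FAILS  ← closest negative counterexample to 0

Answer: x = -3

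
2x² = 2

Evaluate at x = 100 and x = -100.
x = 100: LHS = 2·100² = 20000; 20000 = 2 — FAILS
x = -100: LHS = 2·(-100)² = 20000; 20000 = 2 — FAILS

Answer: No, fails for both x = 100 and x = -100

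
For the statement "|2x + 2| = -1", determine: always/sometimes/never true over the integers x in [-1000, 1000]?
An absolute value is never negative, so the left side is ≥ 0 for every x, while the right side is -1. Tightest case in [-1000, 1000] is x = -1:
x = -1: LHS = |2·(-1) + 2| = |0| = 0; 0 = -1 — FAILS
Hence LHS − RHS is never 0, i.e. the two sides are never equal, so the claimed relation (=) fails for every integer in [-1000, 1000].

No integer in the range satisfies it.

Answer: Never true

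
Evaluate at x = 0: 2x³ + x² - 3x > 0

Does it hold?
x = 0: LHS = 2·0³ + 0² - 3·0 = 0; 0 > 0 — FAILS

The relation fails at x = 0, so x = 0 is a counterexample.

Answer: No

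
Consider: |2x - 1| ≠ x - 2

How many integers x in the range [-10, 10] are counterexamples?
Over all integers in [-10, 10], LHS − RHS is always positive; it is smallest at x = 1, where it equals 2:
x = 1: LHS = |2·1 - 1| = |1| = 1, RHS = 1 - 2 = -1; 1 ≠ -1 — holds
At the ends of the range:
x = -10: LHS = |2·(-10) - 1| = |-21| = 21, RHS = (-10) - 2 = -12; 21 ≠ -12 — holds
x = 10: LHS = |2·10 - 1| = |19| = 19, RHS = 10 - 2 = 8; 19 ≠ 8 — holds
Hence LHS − RHS is never 0, i.e. the two sides are never equal, so the relation holds for every integer in [-10, 10].

No counterexample appears in that range.

Answer: 0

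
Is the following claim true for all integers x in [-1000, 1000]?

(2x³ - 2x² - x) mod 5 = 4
The claim fails at x = 0:
x = 0: LHS = (2·0³ - 2·0² - 0) mod 5 = 0 mod 5 = 0; 0 = 4 — FAILS

Because a single integer refutes it, the statement is false.

Answer: False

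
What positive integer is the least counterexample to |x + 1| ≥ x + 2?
Testing positive integers:
x = 1: LHS = |1 + 1| = |2| = 2, RHS = 1 + 2 = 3; 2 ≥ 3 — FAILS  ← smallest positive counterexample

Answer: x = 1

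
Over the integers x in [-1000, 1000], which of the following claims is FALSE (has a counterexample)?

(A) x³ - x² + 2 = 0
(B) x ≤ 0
(A) x = 0: LHS = 0³ - 0² + 2 = 2; 2 = 0 — FAILS
(B) x = 1: 1 ≤ 0 — FAILS

Answer: Both A and B are false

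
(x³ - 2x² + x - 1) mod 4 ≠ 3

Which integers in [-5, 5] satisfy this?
Holds for: {-2, 2}
Fails for: {-5, -4, -3, -1, 0, 1, 3, 4, 5}

Answer: {-2, 2}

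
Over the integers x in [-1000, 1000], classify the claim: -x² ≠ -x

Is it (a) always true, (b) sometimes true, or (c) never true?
Holds at x = -1: LHS = -(-1)² = -1, RHS = -(-1) = 1; -1 ≠ 1 — holds
Fails at x = 0: LHS = -0² = 0, RHS = -0 = 0; 0 ≠ 0 — FAILS
It is satisfied by some integers in the range but not all.

Answer: Sometimes true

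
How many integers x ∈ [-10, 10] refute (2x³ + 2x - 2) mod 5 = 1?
Counterexamples in [-10, 10]: {-10, -9, -8, -7, -6, -5, -4, -3, -2, -1, 0, 1, 2, 3, 4, 5, 6, 7, 8, 9, 10}.

Counting them gives 21 values.

Answer: 21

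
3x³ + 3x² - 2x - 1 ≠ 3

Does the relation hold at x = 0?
x = 0: LHS = 3·0³ + 3·0² - 2·0 - 1 = -1; -1 ≠ 3 — holds

The relation is satisfied at x = 0.

Answer: Yes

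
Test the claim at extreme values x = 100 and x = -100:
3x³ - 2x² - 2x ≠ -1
x = 100: LHS = 3·100³ - 2·100² - 2·100 = 2979800; 2979800 ≠ -1 — holds
x = -100: LHS = 3·(-100)³ - 2·(-100)² - 2·(-100) = -3019800; -3019800 ≠ -1 — holds

Answer: Yes, holds for both x = 100 and x = -100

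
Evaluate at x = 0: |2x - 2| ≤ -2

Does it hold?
x = 0: LHS = |2·0 - 2| = |-2| = 2; 2 ≤ -2 — FAILS

The relation fails at x = 0, so x = 0 is a counterexample.

Answer: No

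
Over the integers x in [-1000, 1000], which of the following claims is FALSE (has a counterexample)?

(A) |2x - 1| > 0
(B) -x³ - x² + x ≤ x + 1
(A) Over all integers in [-1000, 1000], LHS − RHS is smallest at x = 0, where it equals 1:
x = 0: LHS = |2·0 - 1| = |-1| = 1; 1 > 0 — holds
At the ends of the range:
x = -1000: LHS = |2·(-1000) - 1| = |-2001| = 2001; 2001 > 0 — holds
x = 1000: LHS = |2·1000 - 1| = |1999| = 1999; 1999 > 0 — holds
Hence LHS − RHS is never zero or negative, i.e. LHS > RHS throughout, so the relation holds for every integer in [-1000, 1000].

(B) x = -2: LHS = -(-2)³ - (-2)² + (-2) = 2, RHS = (-2) + 1 = -1; 2 ≤ -1 — FAILS

Only (B) has a counterexample.

Answer: B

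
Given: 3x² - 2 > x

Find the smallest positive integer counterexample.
Testing positive integers:
x = 1: LHS = 3·1² - 2 = 1; 1 > 1 — FAILS  ← smallest positive counterexample

Answer: x = 1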